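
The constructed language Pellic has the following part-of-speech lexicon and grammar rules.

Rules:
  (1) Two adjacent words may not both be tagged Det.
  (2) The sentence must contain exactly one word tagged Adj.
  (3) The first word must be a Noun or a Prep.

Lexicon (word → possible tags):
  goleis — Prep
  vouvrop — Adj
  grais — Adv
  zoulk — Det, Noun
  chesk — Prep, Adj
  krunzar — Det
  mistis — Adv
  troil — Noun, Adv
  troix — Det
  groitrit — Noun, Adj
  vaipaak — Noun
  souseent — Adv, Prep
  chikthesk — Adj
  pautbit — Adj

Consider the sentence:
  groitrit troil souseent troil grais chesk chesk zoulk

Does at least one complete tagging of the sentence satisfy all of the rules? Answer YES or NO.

Candidates per position — 1:groitrit {Noun,Adj}; 2:troil {Noun,Adv}; 3:souseent {Adv,Prep}; 4:troil {Noun,Adv}; 5:grais {Adv}; 6:chesk {Prep,Adj}; 7:chesk {Prep,Adj}; 8:zoulk {Det,Noun}.
One satisfying assignment: Noun Adv Prep Noun Adv Adj Prep Noun.
Verifying each rule — rule 1 satisfied; rule 2 satisfied; rule 3 satisfied.

YES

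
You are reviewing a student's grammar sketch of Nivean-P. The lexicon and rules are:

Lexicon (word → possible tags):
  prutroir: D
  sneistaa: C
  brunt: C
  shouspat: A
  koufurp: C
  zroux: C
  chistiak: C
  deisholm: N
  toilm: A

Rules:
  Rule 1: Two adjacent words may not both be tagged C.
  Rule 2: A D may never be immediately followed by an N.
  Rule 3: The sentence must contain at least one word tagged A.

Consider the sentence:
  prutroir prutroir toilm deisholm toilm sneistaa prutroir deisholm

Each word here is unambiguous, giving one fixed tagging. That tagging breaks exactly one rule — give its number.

2

Fixed tagging: D D A N A C D N.
Applying the rules: R1 pass, R2 fail, R3 pass.
Only rule 2 fails.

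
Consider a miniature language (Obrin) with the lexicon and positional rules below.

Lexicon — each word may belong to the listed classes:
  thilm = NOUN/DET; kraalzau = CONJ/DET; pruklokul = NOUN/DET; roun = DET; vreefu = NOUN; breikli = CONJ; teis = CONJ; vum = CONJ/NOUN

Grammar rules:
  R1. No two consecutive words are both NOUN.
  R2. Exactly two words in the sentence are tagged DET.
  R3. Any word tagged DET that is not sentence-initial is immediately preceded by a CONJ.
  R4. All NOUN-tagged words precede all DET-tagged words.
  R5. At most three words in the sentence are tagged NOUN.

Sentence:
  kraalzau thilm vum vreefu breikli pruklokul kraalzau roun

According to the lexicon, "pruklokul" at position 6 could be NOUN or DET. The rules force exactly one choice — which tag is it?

Candidates per position — 1:kraalzau {CONJ,DET}; 2:thilm {NOUN,DET}; 3:vum {CONJ,NOUN}; 4:vreefu {NOUN}; 5:breikli {CONJ}; 6:pruklokul {NOUN,DET}; 7:kraalzau {CONJ,DET}; 8:roun {DET}.
If word 1 were DET, no tagging could satisfy rule 4; so word 1 is CONJ.
If word 2 were DET, no tagging could satisfy rule 4; so word 2 is NOUN.
If word 3 were NOUN, no tagging could satisfy rule 1; so word 3 is CONJ.
If word 7 were DET, no tagging could satisfy rule 3; so word 7 is CONJ.
If word 6 were NOUN, no tagging could satisfy rule 2; so word 6 is DET.
So the tagging must be: CONJ NOUN CONJ NOUN CONJ DET CONJ DET.
Verifying each rule — rule 1 satisfied; rule 2 satisfied; rule 3 satisfied; rule 4 satisfied; rule 5 satisfied.

DET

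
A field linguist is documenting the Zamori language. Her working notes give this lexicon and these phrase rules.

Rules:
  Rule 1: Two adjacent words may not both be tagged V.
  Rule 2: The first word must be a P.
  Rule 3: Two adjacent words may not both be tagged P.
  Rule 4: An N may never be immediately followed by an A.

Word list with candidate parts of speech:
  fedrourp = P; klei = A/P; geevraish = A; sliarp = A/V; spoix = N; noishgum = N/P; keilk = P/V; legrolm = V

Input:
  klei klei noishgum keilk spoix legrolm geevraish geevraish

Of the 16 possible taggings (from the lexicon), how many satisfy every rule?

3

Candidates per position — 1:klei {A,P}; 2:klei {A,P}; 3:noishgum {N,P}; 4:keilk {P,V}; 5:spoix {N}; 6:legrolm {V}; 7:geevraish {A}; 8:geevraish {A}.
There are 16 candidate sequences in total.
The sequences that satisfy every rule: P A N P N V A A; P A N V N V A A; P A P V N V A A.
Count = 3.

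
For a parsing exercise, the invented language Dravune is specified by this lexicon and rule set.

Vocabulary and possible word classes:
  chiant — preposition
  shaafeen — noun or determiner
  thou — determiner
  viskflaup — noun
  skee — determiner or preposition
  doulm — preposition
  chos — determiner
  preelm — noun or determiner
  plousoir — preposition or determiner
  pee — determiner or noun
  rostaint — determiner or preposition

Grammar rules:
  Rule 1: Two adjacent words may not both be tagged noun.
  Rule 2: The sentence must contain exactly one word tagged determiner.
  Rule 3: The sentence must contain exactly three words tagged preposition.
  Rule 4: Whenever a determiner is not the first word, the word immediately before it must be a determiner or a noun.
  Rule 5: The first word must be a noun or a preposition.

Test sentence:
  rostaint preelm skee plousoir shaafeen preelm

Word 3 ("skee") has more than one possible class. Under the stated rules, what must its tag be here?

Candidates per position — 1:rostaint {determiner,preposition}; 2:preelm {noun,determiner}; 3:skee {determiner,preposition}; 4:plousoir {preposition,determiner}; 5:shaafeen {noun,determiner}; 6:preelm {noun,determiner}.
Position 1: determiner is ruled out by rule 3; that leaves preposition.
Position 2: determiner is ruled out by rule 4; that leaves noun.
Position 3: determiner is ruled out by rule 3; that leaves preposition.
Position 4: determiner is ruled out by rule 3; that leaves preposition.
Position 5: determiner is ruled out by rule 4; that leaves noun.
Position 6: noun is ruled out by rule 1; that leaves determiner.
That leaves exactly one tagging: preposition noun preposition preposition noun determiner.
Check: rule 1 holds; rule 2 holds; rule 3 holds; rule 4 holds; rule 5 holds.

preposition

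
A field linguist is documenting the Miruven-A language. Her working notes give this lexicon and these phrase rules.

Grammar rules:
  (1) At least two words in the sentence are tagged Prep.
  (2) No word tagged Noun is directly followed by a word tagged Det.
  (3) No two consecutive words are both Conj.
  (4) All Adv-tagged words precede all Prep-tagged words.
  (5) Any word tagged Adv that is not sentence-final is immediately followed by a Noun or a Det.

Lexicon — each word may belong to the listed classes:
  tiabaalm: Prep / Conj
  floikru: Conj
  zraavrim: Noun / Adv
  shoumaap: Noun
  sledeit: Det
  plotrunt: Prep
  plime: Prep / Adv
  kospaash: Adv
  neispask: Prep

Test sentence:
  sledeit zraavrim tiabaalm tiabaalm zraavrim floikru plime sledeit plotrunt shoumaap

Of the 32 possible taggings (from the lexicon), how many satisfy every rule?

3

Candidates per position — 1:sledeit {Det}; 2:zraavrim {Noun,Adv}; 3:tiabaalm {Prep,Conj}; 4:tiabaalm {Prep,Conj}; 5:zraavrim {Noun,Adv}; 6:floikru {Conj}; 7:plime {Prep,Adv}; 8:sledeit {Det}; 9:plotrunt {Prep}; 10:shoumaap {Noun}.
There are 32 candidate sequences in total.
The sequences that satisfy every rule: Det Noun Prep Prep Noun Conj Prep Det Prep Noun; Det Noun Prep Conj Noun Conj Prep Det Prep Noun; Det Noun Conj Prep Noun Conj Prep Det Prep Noun.
Count = 3.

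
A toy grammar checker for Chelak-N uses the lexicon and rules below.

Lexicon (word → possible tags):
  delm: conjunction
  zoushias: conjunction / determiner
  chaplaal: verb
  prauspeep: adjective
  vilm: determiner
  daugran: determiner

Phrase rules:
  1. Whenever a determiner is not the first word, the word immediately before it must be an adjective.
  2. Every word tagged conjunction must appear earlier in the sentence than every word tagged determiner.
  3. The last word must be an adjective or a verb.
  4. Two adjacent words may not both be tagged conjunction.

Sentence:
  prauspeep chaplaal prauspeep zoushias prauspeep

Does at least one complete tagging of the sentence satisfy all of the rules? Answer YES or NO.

Candidates per position — 1:prauspeep {adjective}; 2:chaplaal {verb}; 3:prauspeep {adjective}; 4:zoushias {conjunction,determiner}; 5:prauspeep {adjective}.
One satisfying assignment: adjective verb adjective determiner adjective.
Check: rule 1 ok; rule 2 ok; rule 3 ok; rule 4 ok.

YES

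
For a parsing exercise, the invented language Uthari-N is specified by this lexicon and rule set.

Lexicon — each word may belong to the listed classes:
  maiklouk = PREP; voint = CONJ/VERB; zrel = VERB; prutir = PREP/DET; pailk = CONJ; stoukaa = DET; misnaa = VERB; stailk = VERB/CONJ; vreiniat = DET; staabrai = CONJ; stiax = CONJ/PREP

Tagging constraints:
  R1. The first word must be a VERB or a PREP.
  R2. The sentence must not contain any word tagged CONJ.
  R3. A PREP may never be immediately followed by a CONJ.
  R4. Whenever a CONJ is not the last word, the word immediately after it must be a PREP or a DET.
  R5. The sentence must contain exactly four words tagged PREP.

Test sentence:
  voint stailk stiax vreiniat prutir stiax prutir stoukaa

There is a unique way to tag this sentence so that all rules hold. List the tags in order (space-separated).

Candidates per position — 1:voint {CONJ,VERB}; 2:stailk {VERB,CONJ}; 3:stiax {CONJ,PREP}; 4:vreiniat {DET}; 5:prutir {PREP,DET}; 6:stiax {CONJ,PREP}; 7:prutir {PREP,DET}; 8:stoukaa {DET}.
If word 1 were CONJ, no tagging could satisfy rule 1; so word 1 is VERB.
If word 2 were CONJ, no tagging could satisfy rule 2; so word 2 is VERB.
If word 3 were CONJ, no tagging could satisfy rule 2; so word 3 is PREP.
If word 5 were DET, no tagging could satisfy rule 5; so word 5 is PREP.
If word 6 were CONJ, no tagging could satisfy rule 2; so word 6 is PREP.
If word 7 were DET, no tagging could satisfy rule 5; so word 7 is PREP.
The unique satisfying tagging is: VERB VERB PREP DET PREP PREP PREP DET.
Check: rule 1 ok; rule 2 ok; rule 3 ok; rule 4 ok; rule 5 ok.

VERB VERB PREP DET PREP PREP PREP DET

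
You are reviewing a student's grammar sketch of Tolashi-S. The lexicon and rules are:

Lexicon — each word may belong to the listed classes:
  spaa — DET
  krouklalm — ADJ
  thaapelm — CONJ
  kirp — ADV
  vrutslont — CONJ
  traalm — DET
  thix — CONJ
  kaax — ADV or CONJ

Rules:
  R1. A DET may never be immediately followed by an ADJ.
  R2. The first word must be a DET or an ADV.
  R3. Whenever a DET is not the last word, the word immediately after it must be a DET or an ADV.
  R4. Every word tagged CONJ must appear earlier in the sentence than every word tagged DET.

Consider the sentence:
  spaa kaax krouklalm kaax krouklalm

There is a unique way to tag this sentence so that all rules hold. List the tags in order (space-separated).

DET ADV ADJ ADV ADJ

Candidates per position — 1:spaa {DET}; 2:kaax {ADV,CONJ}; 3:krouklalm {ADJ}; 4:kaax {ADV,CONJ}; 5:krouklalm {ADJ}.
Position 2: CONJ is ruled out by rule 3; that leaves ADV.
Position 4: CONJ is ruled out by rule 4; that leaves ADV.
The unique satisfying tagging is: DET ADV ADJ ADV ADJ.
Rule-by-rule: rule 1 holds; rule 2 holds; rule 3 holds; rule 4 holds.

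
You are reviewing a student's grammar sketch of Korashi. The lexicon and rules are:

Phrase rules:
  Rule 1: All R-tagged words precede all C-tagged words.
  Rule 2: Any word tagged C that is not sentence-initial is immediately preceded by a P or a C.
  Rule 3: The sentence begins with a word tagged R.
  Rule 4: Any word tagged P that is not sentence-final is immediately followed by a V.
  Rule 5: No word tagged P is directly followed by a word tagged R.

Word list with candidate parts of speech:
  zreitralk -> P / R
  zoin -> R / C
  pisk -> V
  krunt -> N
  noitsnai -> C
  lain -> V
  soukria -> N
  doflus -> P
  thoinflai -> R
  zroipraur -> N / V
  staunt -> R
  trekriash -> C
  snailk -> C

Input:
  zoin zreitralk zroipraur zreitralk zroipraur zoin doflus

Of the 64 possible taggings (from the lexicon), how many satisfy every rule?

9

Candidates per position — 1:zoin {R,C}; 2:zreitralk {P,R}; 3:zroipraur {N,V}; 4:zreitralk {P,R}; 5:zroipraur {N,V}; 6:zoin {R,C}; 7:doflus {P}.
There are 64 candidate sequences in total.
Checking each against the rules leaves 9 sequences.
Count = 9.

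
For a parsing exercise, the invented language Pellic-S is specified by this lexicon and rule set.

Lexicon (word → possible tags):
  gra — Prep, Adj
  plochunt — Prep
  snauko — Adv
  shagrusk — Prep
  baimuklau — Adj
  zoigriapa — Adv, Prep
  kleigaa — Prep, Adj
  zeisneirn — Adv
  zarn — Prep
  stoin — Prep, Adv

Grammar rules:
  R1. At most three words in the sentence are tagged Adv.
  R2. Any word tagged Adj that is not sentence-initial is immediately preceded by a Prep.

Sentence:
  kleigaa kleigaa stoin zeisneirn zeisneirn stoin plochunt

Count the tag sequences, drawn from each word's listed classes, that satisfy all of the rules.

Candidates per position — 1:kleigaa {Prep,Adj}; 2:kleigaa {Prep,Adj}; 3:stoin {Prep,Adv}; 4:zeisneirn {Adv}; 5:zeisneirn {Adv}; 6:stoin {Prep,Adv}; 7:plochunt {Prep}.
There are 16 candidate sequences in total.
Checking each against the rules leaves 9 sequences.
Count = 9.

9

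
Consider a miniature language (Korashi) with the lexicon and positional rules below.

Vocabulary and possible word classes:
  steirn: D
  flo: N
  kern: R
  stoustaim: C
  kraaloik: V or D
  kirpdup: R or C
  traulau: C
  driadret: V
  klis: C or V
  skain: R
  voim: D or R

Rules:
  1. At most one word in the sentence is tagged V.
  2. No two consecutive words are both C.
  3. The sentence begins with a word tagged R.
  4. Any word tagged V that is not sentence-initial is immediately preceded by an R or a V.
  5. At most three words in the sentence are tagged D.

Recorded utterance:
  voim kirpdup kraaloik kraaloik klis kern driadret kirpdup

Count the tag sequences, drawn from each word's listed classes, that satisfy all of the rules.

Candidates per position — 1:voim {D,R}; 2:kirpdup {R,C}; 3:kraaloik {V,D}; 4:kraaloik {V,D}; 5:klis {C,V}; 6:kern {R}; 7:driadret {V}; 8:kirpdup {R,C}.
There are 64 candidate sequences in total.
The sequences that satisfy every rule: R R D D C R V R; R R D D C R V C; R C D D C R V R; R C D D C R V C.
Count = 4.

4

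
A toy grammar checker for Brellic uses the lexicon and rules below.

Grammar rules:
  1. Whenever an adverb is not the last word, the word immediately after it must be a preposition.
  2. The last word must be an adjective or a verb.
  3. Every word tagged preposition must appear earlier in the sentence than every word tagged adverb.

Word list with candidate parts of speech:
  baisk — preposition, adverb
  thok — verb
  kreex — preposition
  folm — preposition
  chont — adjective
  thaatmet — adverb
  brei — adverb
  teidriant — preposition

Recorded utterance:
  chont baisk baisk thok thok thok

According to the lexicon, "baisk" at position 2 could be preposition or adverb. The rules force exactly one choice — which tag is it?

preposition

Candidates per position — 1:chont {adjective}; 2:baisk {preposition,adverb}; 3:baisk {preposition,adverb}; 4:thok {verb}; 5:thok {verb}; 6:thok {verb}.
Position 3: adverb is ruled out by rule 1; that leaves preposition.
Position 2: adverb is ruled out by rule 3; that leaves preposition.
So the tagging must be: adjective preposition preposition verb verb verb.
Check: rule 1 ok; rule 2 ok; rule 3 ok.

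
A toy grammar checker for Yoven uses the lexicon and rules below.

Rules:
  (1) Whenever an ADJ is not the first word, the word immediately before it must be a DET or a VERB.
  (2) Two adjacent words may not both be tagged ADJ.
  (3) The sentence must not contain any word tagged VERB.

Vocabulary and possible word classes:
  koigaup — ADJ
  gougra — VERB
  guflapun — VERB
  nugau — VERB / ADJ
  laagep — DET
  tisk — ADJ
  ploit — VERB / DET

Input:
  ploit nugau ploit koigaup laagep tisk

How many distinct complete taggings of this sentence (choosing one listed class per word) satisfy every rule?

1

Candidates per position — 1:ploit {VERB,DET}; 2:nugau {VERB,ADJ}; 3:ploit {VERB,DET}; 4:koigaup {ADJ}; 5:laagep {DET}; 6:tisk {ADJ}.
There are 8 candidate sequences in total.
The sequences that satisfy every rule: DET ADJ DET ADJ DET ADJ.
Count = 1.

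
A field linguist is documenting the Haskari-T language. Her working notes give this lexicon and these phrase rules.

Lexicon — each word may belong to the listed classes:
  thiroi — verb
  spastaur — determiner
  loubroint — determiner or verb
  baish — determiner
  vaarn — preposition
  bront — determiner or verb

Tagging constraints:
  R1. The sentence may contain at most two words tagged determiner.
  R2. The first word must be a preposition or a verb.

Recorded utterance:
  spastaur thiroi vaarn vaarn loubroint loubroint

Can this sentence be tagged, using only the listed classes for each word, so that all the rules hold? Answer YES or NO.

Candidates per position — 1:spastaur {determiner}; 2:thiroi {verb}; 3:vaarn {preposition}; 4:vaarn {preposition}; 5:loubroint {determiner,verb}; 6:loubroint {determiner,verb}.
Rule 2 cannot be satisfied by any choice of tags from the lexicon.
So there is no consistent tagging.

NO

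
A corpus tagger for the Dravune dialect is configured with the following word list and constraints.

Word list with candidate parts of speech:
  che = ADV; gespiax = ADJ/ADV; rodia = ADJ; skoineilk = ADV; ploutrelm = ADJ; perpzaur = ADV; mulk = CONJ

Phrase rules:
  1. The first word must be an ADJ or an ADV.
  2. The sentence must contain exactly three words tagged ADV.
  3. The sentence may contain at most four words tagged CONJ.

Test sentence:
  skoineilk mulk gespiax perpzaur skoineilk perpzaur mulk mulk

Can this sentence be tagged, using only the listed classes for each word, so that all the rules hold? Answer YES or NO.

NO

Candidates per position — 1:skoineilk {ADV}; 2:mulk {CONJ}; 3:gespiax {ADJ,ADV}; 4:perpzaur {ADV}; 5:skoineilk {ADV}; 6:perpzaur {ADV}; 7:mulk {CONJ}; 8:mulk {CONJ}.
Rule 2 cannot be satisfied by any choice of tags from the lexicon.
So there is no consistent tagging.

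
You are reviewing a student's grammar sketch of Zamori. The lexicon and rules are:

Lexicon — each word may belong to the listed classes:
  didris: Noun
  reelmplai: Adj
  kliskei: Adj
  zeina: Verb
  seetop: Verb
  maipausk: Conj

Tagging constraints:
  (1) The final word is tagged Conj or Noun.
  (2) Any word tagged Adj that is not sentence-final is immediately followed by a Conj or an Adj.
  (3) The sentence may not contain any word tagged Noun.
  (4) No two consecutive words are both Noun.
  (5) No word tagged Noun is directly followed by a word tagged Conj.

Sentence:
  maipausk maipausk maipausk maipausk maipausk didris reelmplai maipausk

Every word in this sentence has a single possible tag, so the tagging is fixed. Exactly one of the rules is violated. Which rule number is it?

Fixed tagging: Conj Conj Conj Conj Conj Noun Adj Conj.
Checking each rule: R1 holds, R2 holds, R3 violated, R4 holds, R5 holds.
Only rule 3 fails.

3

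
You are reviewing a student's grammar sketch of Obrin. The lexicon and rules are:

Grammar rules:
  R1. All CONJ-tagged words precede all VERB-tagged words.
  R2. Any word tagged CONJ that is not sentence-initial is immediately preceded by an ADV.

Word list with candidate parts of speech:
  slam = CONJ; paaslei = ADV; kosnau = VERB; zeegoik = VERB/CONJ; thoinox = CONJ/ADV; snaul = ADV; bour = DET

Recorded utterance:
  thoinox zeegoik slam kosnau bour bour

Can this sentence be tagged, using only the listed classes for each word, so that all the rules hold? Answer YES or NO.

NO

Candidates per position — 1:thoinox {CONJ,ADV}; 2:zeegoik {VERB,CONJ}; 3:slam {CONJ}; 4:kosnau {VERB}; 5:bour {DET}; 6:bour {DET}.
Rule 2 cannot be satisfied by any choice of tags from the lexicon.
So there is no consistent tagging.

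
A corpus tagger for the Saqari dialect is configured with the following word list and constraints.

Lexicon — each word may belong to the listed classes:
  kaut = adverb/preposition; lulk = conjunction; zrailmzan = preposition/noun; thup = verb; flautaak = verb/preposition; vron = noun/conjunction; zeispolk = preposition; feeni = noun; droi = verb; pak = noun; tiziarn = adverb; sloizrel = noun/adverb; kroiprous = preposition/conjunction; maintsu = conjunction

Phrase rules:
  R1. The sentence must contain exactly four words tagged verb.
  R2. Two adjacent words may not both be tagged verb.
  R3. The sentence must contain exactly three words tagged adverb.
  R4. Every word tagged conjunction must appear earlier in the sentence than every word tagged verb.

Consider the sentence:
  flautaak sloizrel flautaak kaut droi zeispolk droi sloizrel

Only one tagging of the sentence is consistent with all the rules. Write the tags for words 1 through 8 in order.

verb adverb verb adverb verb preposition verb adverb

Candidates per position — 1:flautaak {verb,preposition}; 2:sloizrel {noun,adverb}; 3:flautaak {verb,preposition}; 4:kaut {adverb,preposition}; 5:droi {verb}; 6:zeispolk {preposition}; 7:droi {verb}; 8:sloizrel {noun,adverb}.
Position 1: preposition is ruled out by rule 1; that leaves verb.
Position 2: noun is ruled out by rule 3; that leaves adverb.
Position 3: preposition is ruled out by rule 1; that leaves verb.
Position 4: preposition is ruled out by rule 3; that leaves adverb.
Position 8: noun is ruled out by rule 3; that leaves adverb.
The only consistent sequence is: verb adverb verb adverb verb preposition verb adverb.
Rule-by-rule: rule 1 holds; rule 2 holds; rule 3 holds; rule 4 holds.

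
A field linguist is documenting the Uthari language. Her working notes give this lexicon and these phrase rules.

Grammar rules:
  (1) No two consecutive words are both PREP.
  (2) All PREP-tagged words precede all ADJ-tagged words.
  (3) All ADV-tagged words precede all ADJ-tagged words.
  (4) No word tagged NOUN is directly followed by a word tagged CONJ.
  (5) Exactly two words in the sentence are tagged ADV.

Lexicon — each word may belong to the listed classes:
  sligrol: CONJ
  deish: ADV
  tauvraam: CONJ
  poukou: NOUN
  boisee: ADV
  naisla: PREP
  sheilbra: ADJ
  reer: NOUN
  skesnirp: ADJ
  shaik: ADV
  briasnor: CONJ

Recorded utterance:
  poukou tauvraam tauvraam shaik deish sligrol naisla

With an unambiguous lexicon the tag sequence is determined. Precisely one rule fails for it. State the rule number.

Fixed tagging: NOUN CONJ CONJ ADV ADV CONJ PREP.
Applying the rules: R1 ok, R2 ok, R3 ok, R4 fails, R5 ok.
Only rule 4 fails.

4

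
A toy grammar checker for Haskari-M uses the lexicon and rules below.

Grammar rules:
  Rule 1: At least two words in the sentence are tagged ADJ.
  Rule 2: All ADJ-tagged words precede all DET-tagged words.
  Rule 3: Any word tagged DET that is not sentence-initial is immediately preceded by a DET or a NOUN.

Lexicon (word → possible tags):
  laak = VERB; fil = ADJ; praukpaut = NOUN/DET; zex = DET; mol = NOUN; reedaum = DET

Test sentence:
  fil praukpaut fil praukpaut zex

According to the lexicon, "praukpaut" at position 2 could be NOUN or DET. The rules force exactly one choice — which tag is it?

NOUN

Candidates per position — 1:fil {ADJ}; 2:praukpaut {NOUN,DET}; 3:fil {ADJ}; 4:praukpaut {NOUN,DET}; 5:zex {DET}.
Position 2: tagging it DET would leave rule 2 unsatisfiable, so it must be NOUN.
Position 4: tagging it DET would leave rule 3 unsatisfiable, so it must be NOUN.
That leaves exactly one tagging: ADJ NOUN ADJ NOUN DET.
Checking: rule 1 ✓; rule 2 ✓; rule 3 ✓.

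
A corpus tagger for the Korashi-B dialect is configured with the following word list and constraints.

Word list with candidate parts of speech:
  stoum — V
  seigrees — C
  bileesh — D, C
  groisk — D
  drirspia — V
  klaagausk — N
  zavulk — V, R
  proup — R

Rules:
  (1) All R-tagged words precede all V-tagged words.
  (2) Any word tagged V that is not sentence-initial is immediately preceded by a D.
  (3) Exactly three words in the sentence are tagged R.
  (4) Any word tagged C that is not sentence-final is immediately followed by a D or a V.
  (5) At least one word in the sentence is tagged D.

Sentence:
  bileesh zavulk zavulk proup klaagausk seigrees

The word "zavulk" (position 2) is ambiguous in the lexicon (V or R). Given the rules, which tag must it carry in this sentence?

R

Candidates per position — 1:bileesh {D,C}; 2:zavulk {V,R}; 3:zavulk {V,R}; 4:proup {R}; 5:klaagausk {N}; 6:seigrees {C}.
Position 1: tagging it C would leave rule 5 unsatisfiable, so it must be D.
Position 2: tagging it V would leave rule 1 unsatisfiable, so it must be R.
Position 3: tagging it V would leave rule 1 unsatisfiable, so it must be R.
The only consistent sequence is: D R R R N C.
Check: rule 1 ✓; rule 2 ✓; rule 3 ✓; rule 4 ✓; rule 5 ✓.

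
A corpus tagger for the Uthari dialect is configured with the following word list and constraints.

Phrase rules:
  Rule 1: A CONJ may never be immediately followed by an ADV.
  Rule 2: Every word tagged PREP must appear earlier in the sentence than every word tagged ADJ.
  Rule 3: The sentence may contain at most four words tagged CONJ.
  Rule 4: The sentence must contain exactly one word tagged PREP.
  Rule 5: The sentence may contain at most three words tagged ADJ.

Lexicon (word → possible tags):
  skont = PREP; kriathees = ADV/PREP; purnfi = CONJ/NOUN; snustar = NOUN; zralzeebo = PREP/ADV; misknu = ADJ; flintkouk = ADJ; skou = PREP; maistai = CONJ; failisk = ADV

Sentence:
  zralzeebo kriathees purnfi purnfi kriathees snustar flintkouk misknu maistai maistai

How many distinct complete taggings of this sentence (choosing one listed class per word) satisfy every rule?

8

Candidates per position — 1:zralzeebo {PREP,ADV}; 2:kriathees {ADV,PREP}; 3:purnfi {CONJ,NOUN}; 4:purnfi {CONJ,NOUN}; 5:kriathees {ADV,PREP}; 6:snustar {NOUN}; 7:flintkouk {ADJ}; 8:misknu {ADJ}; 9:maistai {CONJ}; 10:maistai {CONJ}.
There are 32 candidate sequences in total.
Checking each against the rules leaves 8 sequences.
Count = 8.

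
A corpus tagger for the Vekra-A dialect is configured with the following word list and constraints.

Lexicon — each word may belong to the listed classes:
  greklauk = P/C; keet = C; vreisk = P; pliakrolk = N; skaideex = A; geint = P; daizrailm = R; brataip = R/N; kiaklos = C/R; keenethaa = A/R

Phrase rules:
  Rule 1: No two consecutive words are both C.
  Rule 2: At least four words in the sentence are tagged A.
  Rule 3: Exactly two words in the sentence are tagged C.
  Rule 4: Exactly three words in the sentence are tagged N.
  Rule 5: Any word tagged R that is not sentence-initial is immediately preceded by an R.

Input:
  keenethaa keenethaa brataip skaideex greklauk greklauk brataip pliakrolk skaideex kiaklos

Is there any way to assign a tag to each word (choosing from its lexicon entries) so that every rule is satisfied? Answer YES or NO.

YES

Candidates per position — 1:keenethaa {A,R}; 2:keenethaa {A,R}; 3:brataip {R,N}; 4:skaideex {A}; 5:greklauk {P,C}; 6:greklauk {P,C}; 7:brataip {R,N}; 8:pliakrolk {N}; 9:skaideex {A}; 10:kiaklos {C,R}.
One satisfying assignment: A A N A C P N N A C.
Verifying each rule — rule 1 ok; rule 2 ok; rule 3 ok; rule 4 ok; rule 5 ok.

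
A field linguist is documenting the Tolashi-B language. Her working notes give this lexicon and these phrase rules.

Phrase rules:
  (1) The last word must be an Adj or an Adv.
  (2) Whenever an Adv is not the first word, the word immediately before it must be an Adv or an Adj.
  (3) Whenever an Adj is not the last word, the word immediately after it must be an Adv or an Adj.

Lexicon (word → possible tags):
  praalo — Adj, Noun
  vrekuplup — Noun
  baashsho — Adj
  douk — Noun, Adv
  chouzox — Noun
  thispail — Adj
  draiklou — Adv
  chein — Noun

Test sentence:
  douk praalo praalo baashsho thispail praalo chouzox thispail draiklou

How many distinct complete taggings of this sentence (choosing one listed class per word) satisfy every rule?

0

Candidates per position — 1:douk {Noun,Adv}; 2:praalo {Adj,Noun}; 3:praalo {Adj,Noun}; 4:baashsho {Adj}; 5:thispail {Adj}; 6:praalo {Adj,Noun}; 7:chouzox {Noun}; 8:thispail {Adj}; 9:draiklou {Adv}.
There are 16 candidate sequences in total.
Rule 3 cannot be satisfied by any choice of tags from the lexicon.
So there is no consistent tagging.
Count = 0.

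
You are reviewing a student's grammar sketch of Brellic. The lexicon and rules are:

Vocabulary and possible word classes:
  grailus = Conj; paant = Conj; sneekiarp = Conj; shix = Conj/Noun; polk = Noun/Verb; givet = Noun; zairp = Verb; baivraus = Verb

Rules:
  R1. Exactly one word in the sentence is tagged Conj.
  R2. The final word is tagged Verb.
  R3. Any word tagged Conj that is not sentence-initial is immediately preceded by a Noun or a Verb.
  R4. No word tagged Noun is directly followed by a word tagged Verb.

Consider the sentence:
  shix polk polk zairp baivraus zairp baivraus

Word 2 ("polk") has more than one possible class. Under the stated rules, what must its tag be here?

Verb

Candidates per position — 1:shix {Conj,Noun}; 2:polk {Noun,Verb}; 3:polk {Noun,Verb}; 4:zairp {Verb}; 5:baivraus {Verb}; 6:zairp {Verb}; 7:baivraus {Verb}.
If word 1 were Noun, no tagging could satisfy rule 1; so word 1 is Conj.
If word 2 were Noun, no tagging could satisfy rule 4; so word 2 is Verb.
If word 3 were Noun, no tagging could satisfy rule 4; so word 3 is Verb.
That leaves exactly one tagging: Conj Verb Verb Verb Verb Verb Verb.
Verifying each rule — rule 1 ok; rule 2 ok; rule 3 ok; rule 4 ok.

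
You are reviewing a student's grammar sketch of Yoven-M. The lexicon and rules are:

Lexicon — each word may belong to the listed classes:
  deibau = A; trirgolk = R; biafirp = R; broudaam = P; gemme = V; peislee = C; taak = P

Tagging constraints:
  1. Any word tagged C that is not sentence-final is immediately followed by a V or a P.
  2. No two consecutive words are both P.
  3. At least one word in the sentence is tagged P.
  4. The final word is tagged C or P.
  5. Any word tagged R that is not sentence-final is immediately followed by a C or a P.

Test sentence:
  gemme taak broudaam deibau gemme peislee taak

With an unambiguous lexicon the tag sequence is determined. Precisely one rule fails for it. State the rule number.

Fixed tagging: V P P A V C P.
Rule check: R1 holds, R2 violated, R3 holds, R4 holds, R5 holds.
Only rule 2 fails.

2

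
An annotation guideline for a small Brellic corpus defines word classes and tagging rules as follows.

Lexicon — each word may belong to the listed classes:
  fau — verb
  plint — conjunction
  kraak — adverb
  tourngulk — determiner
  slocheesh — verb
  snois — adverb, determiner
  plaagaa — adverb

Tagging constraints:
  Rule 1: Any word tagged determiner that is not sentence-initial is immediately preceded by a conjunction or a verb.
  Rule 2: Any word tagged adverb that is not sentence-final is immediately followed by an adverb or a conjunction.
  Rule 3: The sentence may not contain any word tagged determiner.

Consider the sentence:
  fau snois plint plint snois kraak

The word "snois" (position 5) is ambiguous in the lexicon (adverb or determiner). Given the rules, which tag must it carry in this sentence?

adverb

Candidates per position — 1:fau {verb}; 2:snois {adverb,determiner}; 3:plint {conjunction}; 4:plint {conjunction}; 5:snois {adverb,determiner}; 6:kraak {adverb}.
Position 2: determiner is ruled out by rule 3; that leaves adverb.
Position 5: determiner is ruled out by rule 3; that leaves adverb.
That leaves exactly one tagging: verb adverb conjunction conjunction adverb adverb.
Verifying each rule — rule 1 satisfied; rule 2 satisfied; rule 3 satisfied.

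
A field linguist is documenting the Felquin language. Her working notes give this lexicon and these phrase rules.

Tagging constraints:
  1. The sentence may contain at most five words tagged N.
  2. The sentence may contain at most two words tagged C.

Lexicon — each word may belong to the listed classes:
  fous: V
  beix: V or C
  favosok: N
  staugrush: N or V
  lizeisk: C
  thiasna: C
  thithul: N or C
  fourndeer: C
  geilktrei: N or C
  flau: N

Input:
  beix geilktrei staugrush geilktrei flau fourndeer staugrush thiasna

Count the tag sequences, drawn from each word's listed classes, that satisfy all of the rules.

4

Candidates per position — 1:beix {V,C}; 2:geilktrei {N,C}; 3:staugrush {N,V}; 4:geilktrei {N,C}; 5:flau {N}; 6:fourndeer {C}; 7:staugrush {N,V}; 8:thiasna {C}.
There are 32 candidate sequences in total.
The sequences that satisfy every rule: V N N N N C N C; V N N N N C V C; V N V N N C N C; V N V N N C V C.
Count = 4.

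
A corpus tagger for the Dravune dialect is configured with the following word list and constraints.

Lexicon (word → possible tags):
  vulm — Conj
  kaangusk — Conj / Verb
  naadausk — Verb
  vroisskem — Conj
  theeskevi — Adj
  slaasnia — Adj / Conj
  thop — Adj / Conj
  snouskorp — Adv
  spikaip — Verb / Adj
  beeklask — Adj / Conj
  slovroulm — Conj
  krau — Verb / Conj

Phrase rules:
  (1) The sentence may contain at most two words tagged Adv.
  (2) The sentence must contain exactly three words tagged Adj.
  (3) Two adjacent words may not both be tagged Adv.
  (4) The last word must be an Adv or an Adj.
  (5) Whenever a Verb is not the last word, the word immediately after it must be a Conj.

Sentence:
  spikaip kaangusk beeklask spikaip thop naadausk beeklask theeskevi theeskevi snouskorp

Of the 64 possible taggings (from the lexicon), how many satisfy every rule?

Candidates per position — 1:spikaip {Verb,Adj}; 2:kaangusk {Conj,Verb}; 3:beeklask {Adj,Conj}; 4:spikaip {Verb,Adj}; 5:thop {Adj,Conj}; 6:naadausk {Verb}; 7:beeklask {Adj,Conj}; 8:theeskevi {Adj}; 9:theeskevi {Adj}; 10:snouskorp {Adv}.
There are 64 candidate sequences in total.
The sequences that satisfy every rule: Verb Conj Adj Verb Conj Verb Conj Adj Adj Adv; Verb Conj Conj Adj Conj Verb Conj Adj Adj Adv; Adj Conj Conj Verb Conj Verb Conj Adj Adj Adv; Adj Verb Conj Verb Conj Verb Conj Adj Adj Adv.
Count = 4.

4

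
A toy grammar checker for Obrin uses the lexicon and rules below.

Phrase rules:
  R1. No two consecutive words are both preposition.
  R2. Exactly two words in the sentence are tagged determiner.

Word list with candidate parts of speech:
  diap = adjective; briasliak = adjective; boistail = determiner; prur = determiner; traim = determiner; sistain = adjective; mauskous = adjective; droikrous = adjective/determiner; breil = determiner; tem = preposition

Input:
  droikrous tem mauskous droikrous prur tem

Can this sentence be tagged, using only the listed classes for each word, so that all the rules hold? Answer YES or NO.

Candidates per position — 1:droikrous {adjective,determiner}; 2:tem {preposition}; 3:mauskous {adjective}; 4:droikrous {adjective,determiner}; 5:prur {determiner}; 6:tem {preposition}.
One satisfying assignment: determiner preposition adjective adjective determiner preposition.
Check: rule 1 ✓; rule 2 ✓.

YES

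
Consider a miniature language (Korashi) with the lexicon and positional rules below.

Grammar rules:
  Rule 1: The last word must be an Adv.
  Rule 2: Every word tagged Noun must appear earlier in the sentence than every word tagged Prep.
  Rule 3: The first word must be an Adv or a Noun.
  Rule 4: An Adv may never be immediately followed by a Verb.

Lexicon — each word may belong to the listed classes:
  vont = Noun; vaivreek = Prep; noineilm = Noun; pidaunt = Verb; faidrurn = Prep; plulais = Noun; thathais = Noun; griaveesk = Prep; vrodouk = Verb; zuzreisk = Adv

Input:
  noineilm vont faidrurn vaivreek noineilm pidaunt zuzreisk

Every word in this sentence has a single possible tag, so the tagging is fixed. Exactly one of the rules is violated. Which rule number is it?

2

Fixed tagging: Noun Noun Prep Prep Noun Verb Adv.
Applying the rules: R1 ok, R2 fails, R3 ok, R4 ok.
Only rule 2 fails.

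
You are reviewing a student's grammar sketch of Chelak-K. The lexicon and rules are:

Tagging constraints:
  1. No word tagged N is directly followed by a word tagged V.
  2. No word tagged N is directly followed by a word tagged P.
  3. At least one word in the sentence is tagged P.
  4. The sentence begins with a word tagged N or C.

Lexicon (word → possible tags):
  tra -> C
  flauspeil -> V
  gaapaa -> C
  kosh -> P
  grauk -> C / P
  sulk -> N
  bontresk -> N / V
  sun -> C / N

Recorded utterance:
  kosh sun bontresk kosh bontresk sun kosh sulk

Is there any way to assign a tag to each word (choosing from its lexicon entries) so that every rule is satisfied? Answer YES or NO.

NO

Candidates per position — 1:kosh {P}; 2:sun {C,N}; 3:bontresk {N,V}; 4:kosh {P}; 5:bontresk {N,V}; 6:sun {C,N}; 7:kosh {P}; 8:sulk {N}.
Rule 4 cannot be satisfied by any choice of tags from the lexicon.
So there is no consistent tagging.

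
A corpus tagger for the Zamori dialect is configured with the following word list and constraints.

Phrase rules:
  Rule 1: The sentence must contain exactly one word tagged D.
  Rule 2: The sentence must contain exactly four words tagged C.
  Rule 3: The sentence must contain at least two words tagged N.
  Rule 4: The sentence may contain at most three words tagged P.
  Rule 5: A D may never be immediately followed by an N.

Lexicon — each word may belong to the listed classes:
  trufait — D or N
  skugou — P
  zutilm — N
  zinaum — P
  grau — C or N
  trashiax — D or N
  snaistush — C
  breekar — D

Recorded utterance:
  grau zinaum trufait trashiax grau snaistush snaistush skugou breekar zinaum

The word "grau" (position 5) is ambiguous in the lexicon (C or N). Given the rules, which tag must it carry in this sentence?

C

Candidates per position — 1:grau {C,N}; 2:zinaum {P}; 3:trufait {D,N}; 4:trashiax {D,N}; 5:grau {C,N}; 6:snaistush {C}; 7:snaistush {C}; 8:skugou {P}; 9:breekar {D}; 10:zinaum {P}.
Word 1 cannot be N — rule 2 would then fail for every completion. It is C.
Word 3 cannot be D — rule 1 would then fail for every completion. It is N.
Word 4 cannot be D — rule 1 would then fail for every completion. It is N.
Word 5 cannot be N — rule 2 would then fail for every completion. It is C.
The unique satisfying tagging is: C P N N C C C P D P.
Check: rule 1 ok; rule 2 ok; rule 3 ok; rule 4 ok; rule 5 ok.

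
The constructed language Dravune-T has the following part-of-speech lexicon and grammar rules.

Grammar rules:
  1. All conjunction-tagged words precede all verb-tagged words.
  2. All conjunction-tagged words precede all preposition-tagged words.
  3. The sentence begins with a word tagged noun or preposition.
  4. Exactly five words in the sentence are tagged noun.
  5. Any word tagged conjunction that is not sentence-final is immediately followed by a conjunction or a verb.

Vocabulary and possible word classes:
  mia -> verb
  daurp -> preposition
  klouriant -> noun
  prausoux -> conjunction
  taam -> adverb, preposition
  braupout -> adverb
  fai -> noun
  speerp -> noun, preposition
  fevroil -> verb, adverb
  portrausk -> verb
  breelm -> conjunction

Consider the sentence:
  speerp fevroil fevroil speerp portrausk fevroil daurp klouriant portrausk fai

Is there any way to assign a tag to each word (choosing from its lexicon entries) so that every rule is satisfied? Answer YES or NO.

NO

Candidates per position — 1:speerp {noun,preposition}; 2:fevroil {verb,adverb}; 3:fevroil {verb,adverb}; 4:speerp {noun,preposition}; 5:portrausk {verb}; 6:fevroil {verb,adverb}; 7:daurp {preposition}; 8:klouriant {noun}; 9:portrausk {verb}; 10:fai {noun}.
Rule 4 cannot be satisfied by any choice of tags from the lexicon.
So there is no consistent tagging.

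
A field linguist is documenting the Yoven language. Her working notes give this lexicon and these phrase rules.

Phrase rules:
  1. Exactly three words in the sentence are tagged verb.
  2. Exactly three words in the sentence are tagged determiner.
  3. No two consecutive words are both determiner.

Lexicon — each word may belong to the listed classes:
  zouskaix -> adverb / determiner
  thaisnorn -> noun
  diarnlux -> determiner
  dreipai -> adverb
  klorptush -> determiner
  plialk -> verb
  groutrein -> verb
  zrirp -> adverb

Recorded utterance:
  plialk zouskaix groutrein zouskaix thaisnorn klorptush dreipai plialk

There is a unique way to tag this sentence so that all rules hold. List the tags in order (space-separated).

verb determiner verb determiner noun determiner adverb verb

Candidates per position — 1:plialk {verb}; 2:zouskaix {adverb,determiner}; 3:groutrein {verb}; 4:zouskaix {adverb,determiner}; 5:thaisnorn {noun}; 6:klorptush {determiner}; 7:dreipai {adverb}; 8:plialk {verb}.
If word 2 were adverb, no tagging could satisfy rule 2; so word 2 is determiner.
If word 4 were adverb, no tagging could satisfy rule 2; so word 4 is determiner.
That leaves exactly one tagging: verb determiner verb determiner noun determiner adverb verb.
Rule-by-rule: rule 1 satisfied; rule 2 satisfied; rule 3 satisfied.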